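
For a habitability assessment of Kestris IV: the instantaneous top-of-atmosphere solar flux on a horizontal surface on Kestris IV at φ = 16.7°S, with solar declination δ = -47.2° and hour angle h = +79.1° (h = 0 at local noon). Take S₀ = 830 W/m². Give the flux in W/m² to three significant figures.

cos θ_z = sin φ sin δ + cos φ cos δ cos h = 0.210845 + 0.123060 = 0.333905.
Flux = S₀ · cos θ_z = 830 × 0.333905 = 277.1 W/m².

277 W/m²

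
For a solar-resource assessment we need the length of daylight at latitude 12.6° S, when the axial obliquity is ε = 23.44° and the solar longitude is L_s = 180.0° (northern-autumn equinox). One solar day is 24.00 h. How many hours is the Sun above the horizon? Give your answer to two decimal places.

Solar declination: sin δ = sin ε · sin L_s = sin 23.44° × sin 180.0° = 0.00000, so δ = +0.000°.
cos h₀ = −tan ϕ · tan δ = −tan(-12.6°) × tan(+0.000°) = 0.0000, so h₀ = 1.5708 rad = 90.00°.
Daylight = 2h₀/(2π) × 24.00 h = (1.5708/π) × 24.00 = 12.00 h.

12.00 h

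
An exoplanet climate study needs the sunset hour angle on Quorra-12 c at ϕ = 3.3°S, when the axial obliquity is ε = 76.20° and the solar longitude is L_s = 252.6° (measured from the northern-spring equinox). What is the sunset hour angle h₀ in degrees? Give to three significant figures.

Solar declination: sin δ = sin ε · sin L_s = sin 76.20° × sin 252.6° = -0.92670, so δ = -67.925°.
cos h₀ = −tan ϕ · tan δ = −tan(-3.3°) × tan(-67.925°) = -0.1422, so h₀ = 1.7135 rad = 98.17°.

h₀ = 98.2°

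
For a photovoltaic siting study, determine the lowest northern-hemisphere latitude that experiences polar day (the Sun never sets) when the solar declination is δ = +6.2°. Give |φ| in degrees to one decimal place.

Polar day requires cos H₀ = −tan φ tan δ ≤ −1, i.e. tan φ tan δ ≥ 1.
The boundary is |tan φ| · |tan δ| = 1, so |φ| = 90° − |δ| = 90° − 6.2° = 83.8° in the northern hemisphere.

|φ| = 83.8°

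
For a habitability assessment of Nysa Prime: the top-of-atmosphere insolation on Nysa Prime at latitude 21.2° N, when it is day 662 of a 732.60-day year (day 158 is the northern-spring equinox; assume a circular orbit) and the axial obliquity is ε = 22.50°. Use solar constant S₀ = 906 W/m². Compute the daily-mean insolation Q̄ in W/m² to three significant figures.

Q̄ ≈ 196 W/m²

Solar longitude: λ_s = 360° × (662 − 158)/732.60 = 247.666°.
sin δ = sin 22.50° × sin 247.666° = -0.35398, so δ = -20.731°.
cos H₀ = −tan(+21.2°) tan(-20.731°) = 0.1468, H₀ = 1.4235 rad.
Bracket: H₀ sin φ sin δ + cos φ cos δ sin H₀ = 1.4235×0.36162×-0.35398 + 0.93232×0.93525×0.98917 = -0.182217 + 0.862509 = 0.680292.
Q̄ = (S₀/π) × [bracket] = (906/π) × 0.680292 = 196.2 W/m².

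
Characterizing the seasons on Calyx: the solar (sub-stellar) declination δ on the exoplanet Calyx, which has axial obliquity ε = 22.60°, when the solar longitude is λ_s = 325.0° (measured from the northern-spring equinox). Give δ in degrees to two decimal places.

δ = -12.73°

sin δ = sin ε · sin λ_s = sin 22.60° × sin 325.0° = -0.220423.
δ = arcsin(-0.220423) = -12.73°.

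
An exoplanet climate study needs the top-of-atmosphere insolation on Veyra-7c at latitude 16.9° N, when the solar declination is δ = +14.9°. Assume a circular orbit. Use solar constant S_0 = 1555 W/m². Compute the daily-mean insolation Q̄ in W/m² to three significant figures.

cos h₀ = −tan(+16.9°) tan(+14.900°) = -0.0808, h₀ = 1.6517 rad.
Bracket: h₀ sin ϕ sin δ + cos ϕ cos δ sin h₀ = 1.6517×0.29070×0.25713 + 0.95681×0.96638×0.99673 = 0.123461 + 0.921618 = 1.045079.
Q̄ = (S_0/π) × [bracket] = (1555/π) × 1.045079 = 517.3 W/m².

Q̄ ≈ 517 W/m²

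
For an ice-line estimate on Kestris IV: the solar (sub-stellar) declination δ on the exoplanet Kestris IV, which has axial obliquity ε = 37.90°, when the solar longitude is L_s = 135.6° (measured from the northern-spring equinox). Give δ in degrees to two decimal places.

δ = +25.45°

sin δ = sin ε · sin L_s = sin 37.90° × sin 135.6° = 0.429793.
δ = arcsin(0.429793) = +25.45°.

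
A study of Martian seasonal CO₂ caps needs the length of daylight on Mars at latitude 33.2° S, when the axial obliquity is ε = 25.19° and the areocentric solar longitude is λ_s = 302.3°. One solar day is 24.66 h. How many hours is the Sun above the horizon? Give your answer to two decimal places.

sin δ = sin 25.19° × sin 302.3° = -0.35976, so δ = -21.086°.
cos H₀ = −tan φ · tan δ = −tan(-33.2°) × tan(-21.086°) = -0.2523, so H₀ = 1.8259 rad = 104.61°.
Daylight = 2H₀/(2π) × 24.66 h = (1.8259/π) × 24.66 = 14.33 h.

14.33 h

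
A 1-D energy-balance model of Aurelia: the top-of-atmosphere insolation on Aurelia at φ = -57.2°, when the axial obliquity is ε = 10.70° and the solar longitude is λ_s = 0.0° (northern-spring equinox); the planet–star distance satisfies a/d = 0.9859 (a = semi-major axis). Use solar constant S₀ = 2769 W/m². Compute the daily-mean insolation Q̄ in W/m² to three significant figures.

Q̄ ≈ 464 W/m²

Solar declination: sin δ = sin ε · sin λ_s = sin 10.70° × sin 0.0° = 0.00000, so δ = +0.000°.
cos H₀ = −tan(-57.2°) tan(+0.000°) = 0.0000, H₀ = 1.5708 rad.
Bracket: H₀ sin φ sin δ + cos φ cos δ sin H₀ = 1.5708×-0.84057×0.00000 + 0.54171×1.00000×1.00000 = -0.000000 + 0.541710 = 0.541710.
Inverse-square distance factor (a/d)² = 0.9859² = 0.971999.
Q̄ = (S₀/π) × 0.971999 × [bracket] = (2769/π) × 0.971999 × 0.541710 = 464.1 W/m².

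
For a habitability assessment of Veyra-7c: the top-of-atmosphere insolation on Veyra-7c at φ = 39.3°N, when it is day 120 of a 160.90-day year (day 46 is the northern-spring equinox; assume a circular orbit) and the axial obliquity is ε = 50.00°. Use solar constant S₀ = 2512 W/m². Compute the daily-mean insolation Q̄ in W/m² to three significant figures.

Solar longitude: λ_s = 360° × (120 − 46)/160.90 = 165.569°.
sin δ = sin 50.00° × sin 165.569° = 0.19091, so δ = +11.006°.
cos H₀ = −tan(+39.3°) tan(+11.006°) = -0.1592, H₀ = 1.7307 rad.
Bracket: H₀ sin φ sin δ + cos φ cos δ sin H₀ = 1.7307×0.63338×0.19091 + 0.77384×0.98161×0.98725 = 0.209274 + 0.749924 = 0.959198.
Q̄ = (S₀/π) × [bracket] = (2512/π) × 0.959198 = 767.0 W/m².

Q̄ ≈ 767 W/m²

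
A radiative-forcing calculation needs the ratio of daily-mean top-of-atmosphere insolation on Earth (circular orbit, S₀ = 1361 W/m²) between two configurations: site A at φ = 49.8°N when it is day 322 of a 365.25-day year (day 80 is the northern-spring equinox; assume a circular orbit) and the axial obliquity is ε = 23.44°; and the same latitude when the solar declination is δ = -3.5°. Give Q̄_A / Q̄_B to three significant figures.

— Configuration A (φ=+49.8°):
Solar longitude: λ_s = 360° × (322 − 80)/365.25 = 238.522°.
sin δ = sin 23.44° × sin 238.522° = -0.33925, so δ = -19.831°.
cos H₀ = −tan(+49.8°) tan(-19.831°) = 0.4268, H₀ = 1.1299 rad.
Bracket: H₀ sin φ sin δ + cos φ cos δ sin H₀ = 1.1299×0.76380×-0.33925 + 0.64546×0.94070×0.90437 = -0.292779 + 0.549119 = 0.256340.
Q̄ = (S₀/π) × [bracket] = (1361/π) × 0.256340 = 111.05 W/m².
— Configuration B (φ=+49.8°):
cos H₀ = −tan(+49.8°) tan(-3.500°) = 0.0724, H₀ = 1.4984 rad.
Bracket: H₀ sin φ sin δ + cos φ cos δ sin H₀ = 1.4984×0.76380×-0.06105 + 0.64546×0.99813×0.99738 = -0.069870 + 0.642565 = 0.572695.
Q̄ = (S₀/π) × [bracket] = (1361/π) × 0.572695 = 248.10 W/m².
Ratio Q̄_A / Q̄_B = 111.05 / 248.10 = 0.4476.

Q̄_A / Q̄_B ≈ 0.448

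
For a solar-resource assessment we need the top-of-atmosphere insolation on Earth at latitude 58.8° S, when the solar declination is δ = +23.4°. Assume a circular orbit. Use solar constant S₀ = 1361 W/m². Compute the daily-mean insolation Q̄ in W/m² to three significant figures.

Q̄ ≈ 30.1 W/m²

cos H₀ = −tan(-58.8°) tan(+23.400°) = 0.7145, H₀ = 0.7748 rad.
Bracket: H₀ sin φ sin δ + cos φ cos δ sin H₀ = 0.7748×-0.85536×0.39715 + 0.51803×0.91775×0.69960 = -0.263204 + 0.332605 = 0.069401.
Q̄ = (S₀/π) × [bracket] = (1361/π) × 0.069401 = 30.07 W/m².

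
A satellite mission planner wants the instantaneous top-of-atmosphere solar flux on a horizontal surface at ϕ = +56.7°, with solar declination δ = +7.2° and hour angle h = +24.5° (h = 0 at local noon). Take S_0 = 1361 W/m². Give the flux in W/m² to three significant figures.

817 W/m²

cos θ_z = sin ϕ sin δ + cos ϕ cos δ cos h = 0.104754 + 0.495650 = 0.600404.
Flux = S_0 · cos θ_z = 1361 × 0.600404 = 817.1 W/m².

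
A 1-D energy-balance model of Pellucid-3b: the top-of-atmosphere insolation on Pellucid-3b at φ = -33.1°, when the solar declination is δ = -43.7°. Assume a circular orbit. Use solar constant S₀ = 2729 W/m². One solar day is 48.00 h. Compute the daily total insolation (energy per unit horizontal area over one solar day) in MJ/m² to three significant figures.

198 MJ/m²

cos H₀ = −tan(-33.1°) tan(-43.700°) = -0.6230, H₀ = 2.2433 rad.
Bracket: H₀ sin φ sin δ + cos φ cos δ sin H₀ = 2.2433×-0.54610×-0.69088 + 0.83772×0.72297×0.78225 = 0.846374 + 0.473767 = 1.320141.
Q̄ = (S₀/π) × [bracket] = (2729/π) × 1.320141 = 1146.8 W/m².
Daily total = Q̄ × 48.00 h × 3600 s/h = 1146.8 × 48.00 × 3600 / 10⁶ = 198.2 MJ/m².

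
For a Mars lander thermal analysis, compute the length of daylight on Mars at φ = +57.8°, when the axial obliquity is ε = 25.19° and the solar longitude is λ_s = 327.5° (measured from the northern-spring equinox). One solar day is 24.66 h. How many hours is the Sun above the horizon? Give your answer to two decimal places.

9.33 h

Solar declination: sin δ = sin ε · sin λ_s = sin 25.19° × sin 327.5° = -0.22869, so δ = -13.220°.
cos H₀ = −tan φ · tan δ = −tan(+57.8°) × tan(-13.220°) = 0.3730, so H₀ = 1.1885 rad = 68.10°.
Daylight = 2H₀/(2π) × 24.66 h = (1.1885/π) × 24.66 = 9.33 h.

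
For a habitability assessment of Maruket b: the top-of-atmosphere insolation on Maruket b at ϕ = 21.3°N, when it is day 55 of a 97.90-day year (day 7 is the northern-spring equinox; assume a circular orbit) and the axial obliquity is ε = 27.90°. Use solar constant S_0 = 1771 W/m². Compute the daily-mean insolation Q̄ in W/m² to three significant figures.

Q̄ ≈ 534 W/m²

Solar longitude: L_s = 360° × (55 − 7)/97.90 = 176.507°.
sin δ = sin 27.90° × sin 176.507° = 0.02851, so δ = +1.634°.
cos h₀ = −tan(+21.3°) tan(+1.634°) = -0.0111, h₀ = 1.5819 rad.
Bracket: h₀ sin ϕ sin δ + cos ϕ cos δ sin h₀ = 1.5819×0.36325×0.02851 + 0.93169×0.99959×0.99994 = 0.016383 + 0.931252 = 0.947635.
Q̄ = (S_0/π) × [bracket] = (1771/π) × 0.947635 = 534.2 W/m².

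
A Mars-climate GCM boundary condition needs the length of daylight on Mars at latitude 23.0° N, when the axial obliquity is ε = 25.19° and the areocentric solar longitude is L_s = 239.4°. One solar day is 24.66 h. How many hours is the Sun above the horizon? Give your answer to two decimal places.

sin δ = sin 25.19° × sin 239.4° = -0.36635, so δ = -21.491°.
cos h₀ = −tan ϕ · tan δ = −tan(+23.0°) × tan(-21.491°) = 0.1671, so h₀ = 1.4029 rad = 80.38°.
Daylight = 2h₀/(2π) × 24.66 h = (1.4029/π) × 24.66 = 11.01 h.

11.01 h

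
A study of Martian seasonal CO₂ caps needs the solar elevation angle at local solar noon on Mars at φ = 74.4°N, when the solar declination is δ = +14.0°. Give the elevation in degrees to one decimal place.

29.6°

At local noon the hour angle is zero, so the zenith angle equals |φ − δ| = |+74.4° − (+14.000°)| = 60.400°.
Elevation = 90° − 60.400° = 29.6°.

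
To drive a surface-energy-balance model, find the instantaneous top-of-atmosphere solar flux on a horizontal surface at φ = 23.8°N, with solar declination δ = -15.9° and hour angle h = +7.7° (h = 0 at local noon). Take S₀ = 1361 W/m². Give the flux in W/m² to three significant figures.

cos θ_z = sin φ sin δ + cos φ cos δ cos h = -0.110555 + 0.872020 = 0.761465.
Flux = S₀ · cos θ_z = 1361 × 0.761465 = 1036 W/m².

1.04e+03 W/m²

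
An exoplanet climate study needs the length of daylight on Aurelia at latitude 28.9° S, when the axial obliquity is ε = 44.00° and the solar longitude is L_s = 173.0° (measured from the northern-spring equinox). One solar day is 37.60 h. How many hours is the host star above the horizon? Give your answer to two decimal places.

18.24 h

Solar declination: sin δ = sin ε · sin L_s = sin 44.00° × sin 173.0° = 0.08466, so δ = +4.856°.
cos h₀ = −tan ϕ · tan δ = −tan(-28.9°) × tan(+4.856°) = 0.0469, so h₀ = 1.5239 rad = 87.31°.
Daylight = 2h₀/(2π) × 37.60 h = (1.5239/π) × 37.60 = 18.24 h.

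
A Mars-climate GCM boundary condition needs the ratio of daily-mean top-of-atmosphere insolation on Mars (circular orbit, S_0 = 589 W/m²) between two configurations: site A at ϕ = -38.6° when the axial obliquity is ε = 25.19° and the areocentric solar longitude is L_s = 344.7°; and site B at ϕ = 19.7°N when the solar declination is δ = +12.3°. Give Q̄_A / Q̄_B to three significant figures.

Q̄_A / Q̄_B ≈ 0.859

— Configuration A (ϕ=-38.6°):
sin δ = sin 25.19° × sin 344.7° = -0.11231, so δ = -6.448°.
cos h₀ = −tan(-38.6°) tan(-6.448°) = -0.0902, h₀ = 1.6611 rad.
Bracket: h₀ sin ϕ sin δ + cos ϕ cos δ sin h₀ = 1.6611×-0.62388×-0.11231 + 0.78152×0.99367×0.99592 = 0.116390 + 0.773405 = 0.889795.
Q̄ = (S_0/π) × [bracket] = (589/π) × 0.889795 = 166.82 W/m².
— Configuration B (ϕ=+19.7°):
cos h₀ = −tan(+19.7°) tan(+12.300°) = -0.0781, h₀ = 1.6489 rad.
Bracket: h₀ sin ϕ sin δ + cos ϕ cos δ sin h₀ = 1.6489×0.33710×0.21303 + 0.94147×0.97705×0.99695 = 0.118411 + 0.917058 = 1.035469.
Q̄ = (S_0/π) × [bracket] = (589/π) × 1.035469 = 194.13 W/m².
Ratio Q̄_A / Q̄_B = 166.82 / 194.13 = 0.8593.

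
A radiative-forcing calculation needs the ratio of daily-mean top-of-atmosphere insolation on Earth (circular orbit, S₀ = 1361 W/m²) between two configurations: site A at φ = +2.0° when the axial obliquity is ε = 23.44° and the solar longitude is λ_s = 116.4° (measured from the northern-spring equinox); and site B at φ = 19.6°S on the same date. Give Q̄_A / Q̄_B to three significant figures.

— Configuration A (φ=+2.0°):
Solar declination: sin δ = sin ε · sin λ_s = sin 23.44° × sin 116.4° = 0.35630, so δ = +20.873°.
cos H₀ = −tan(+2.0°) tan(+20.873°) = -0.0133, H₀ = 1.5841 rad.
Bracket: H₀ sin φ sin δ + cos φ cos δ sin H₀ = 1.5841×0.03490×0.35630 + 0.99939×0.93437×0.99991 = 0.019698 + 0.933716 = 0.953414.
Q̄ = (S₀/π) × [bracket] = (1361/π) × 0.953414 = 413.04 W/m².
— Configuration B (φ=-19.6°):
cos H₀ = −tan(-19.6°) tan(+20.873°) = 0.1358, H₀ = 1.4346 rad.
Bracket: H₀ sin φ sin δ + cos φ cos δ sin H₀ = 1.4346×-0.33545×0.35630 + 0.94206×0.93437×0.99074 = -0.171465 + 0.872082 = 0.700617.
Q̄ = (S₀/π) × [bracket] = (1361/π) × 0.700617 = 303.52 W/m².
Ratio Q̄_A / Q̄_B = 413.04 / 303.52 = 1.361.

Q̄_A / Q̄_B ≈ 1.36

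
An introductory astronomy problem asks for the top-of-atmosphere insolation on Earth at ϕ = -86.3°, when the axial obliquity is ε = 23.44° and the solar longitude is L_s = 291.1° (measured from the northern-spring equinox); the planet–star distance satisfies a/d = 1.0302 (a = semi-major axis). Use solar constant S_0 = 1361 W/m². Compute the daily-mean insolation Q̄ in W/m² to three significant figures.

Solar declination: sin δ = sin ε · sin L_s = sin 23.44° × sin 291.1° = -0.37112, so δ = -21.785°.
cos h₀ = −tan(-86.3°) tan(-21.785°) = -6.1803 ≤ −1 ⇒ polar day, h₀ = π.
Bracket: h₀ sin ϕ sin δ + cos ϕ cos δ sin h₀ = 3.1416×-0.99792×-0.37112 + 0.06453×0.92859×0.00000 = 1.163485 + 0.000000 = 1.163485.
Inverse-square distance factor (a/d)² = 1.0302² = 1.061312.
Q̄ = (S_0/π) × 1.061312 × [bracket] = (1361/π) × 1.061312 × 1.163485 = 534.9 W/m².

Q̄ ≈ 535 W/m²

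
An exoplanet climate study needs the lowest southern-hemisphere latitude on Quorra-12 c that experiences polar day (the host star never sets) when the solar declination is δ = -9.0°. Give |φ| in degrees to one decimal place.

|φ| = 81.0°

Polar day requires cos H₀ = −tan φ tan δ ≤ −1, i.e. tan φ tan δ ≥ 1.
The boundary is |tan φ| · |tan δ| = 1, so |φ| = 90° − |δ| = 90° − 9.0° = 81.0° in the southern hemisphere.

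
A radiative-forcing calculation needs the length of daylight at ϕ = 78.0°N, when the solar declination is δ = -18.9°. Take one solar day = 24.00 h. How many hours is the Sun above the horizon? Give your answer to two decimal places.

0.00 h

cos h₀ = −tan ϕ · tan δ = 1.6108 ≥ 1, so the Sun never rises (polar night) and h₀ = 0.
Daylight = 2h₀/(2π) × 24.00 h = (0.0000/π) × 24.00 = 0.00 h.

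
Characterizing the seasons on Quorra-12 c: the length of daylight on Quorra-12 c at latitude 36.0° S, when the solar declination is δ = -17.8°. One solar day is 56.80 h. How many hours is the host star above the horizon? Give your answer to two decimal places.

32.66 h

cos h₀ = −tan ϕ · tan δ = −tan(-36.0°) × tan(-17.800°) = -0.2333, so h₀ = 1.8062 rad = 103.49°.
Daylight = 2h₀/(2π) × 56.80 h = (1.8062/π) × 56.80 = 32.66 h.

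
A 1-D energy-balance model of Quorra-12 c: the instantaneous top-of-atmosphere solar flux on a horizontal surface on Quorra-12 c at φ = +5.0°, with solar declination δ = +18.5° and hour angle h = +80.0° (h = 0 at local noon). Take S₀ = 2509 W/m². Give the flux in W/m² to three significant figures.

cos θ_z = sin φ sin δ + cos φ cos δ cos h = 0.027655 + 0.164048 = 0.191703.
Flux = S₀ · cos θ_z = 2509 × 0.191703 = 481.0 W/m².

481 W/m²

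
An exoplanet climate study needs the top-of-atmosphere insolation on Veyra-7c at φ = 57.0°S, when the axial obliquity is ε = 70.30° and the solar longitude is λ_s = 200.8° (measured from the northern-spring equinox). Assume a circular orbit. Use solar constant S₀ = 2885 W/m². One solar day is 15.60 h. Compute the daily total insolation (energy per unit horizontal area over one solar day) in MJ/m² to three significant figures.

53.2 MJ/m²

Solar declination: sin δ = sin ε · sin λ_s = sin 70.30° × sin 200.8° = -0.33432, so δ = -19.531°.
cos H₀ = −tan(-57.0°) tan(-19.531°) = -0.5462, H₀ = 2.1487 rad.
Bracket: H₀ sin φ sin δ + cos φ cos δ sin H₀ = 2.1487×-0.83867×-0.33432 + 0.54464×0.94246×0.83763 = 0.602461 + 0.429957 = 1.032418.
Q̄ = (S₀/π) × [bracket] = (2885/π) × 1.032418 = 948.09 W/m².
Daily total = Q̄ × 15.60 h × 3600 s/h = 948.09 × 15.60 × 3600 / 10⁶ = 53.24 MJ/m².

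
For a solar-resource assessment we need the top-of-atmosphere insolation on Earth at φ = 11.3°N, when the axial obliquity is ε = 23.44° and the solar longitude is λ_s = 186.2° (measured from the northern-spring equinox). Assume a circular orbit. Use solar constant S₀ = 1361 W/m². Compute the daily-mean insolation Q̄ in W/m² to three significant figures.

Solar declination: sin δ = sin ε · sin λ_s = sin 23.44° × sin 186.2° = -0.04296, so δ = -2.462°.
cos H₀ = −tan(+11.3°) tan(-2.462°) = 0.0086, H₀ = 1.5622 rad.
Bracket: H₀ sin φ sin δ + cos φ cos δ sin H₀ = 1.5622×0.19595×-0.04296 + 0.98061×0.99908×0.99996 = -0.013151 + 0.979669 = 0.966518.
Q̄ = (S₀/π) × [bracket] = (1361/π) × 0.966518 = 418.7 W/m².

Q̄ ≈ 419 W/m²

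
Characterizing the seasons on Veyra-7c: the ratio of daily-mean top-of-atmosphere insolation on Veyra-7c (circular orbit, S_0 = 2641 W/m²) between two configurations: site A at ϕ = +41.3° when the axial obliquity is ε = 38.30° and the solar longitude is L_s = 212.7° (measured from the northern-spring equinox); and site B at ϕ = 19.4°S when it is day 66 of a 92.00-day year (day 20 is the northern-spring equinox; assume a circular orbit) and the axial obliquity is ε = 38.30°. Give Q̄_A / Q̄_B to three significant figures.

— Configuration A (ϕ=+41.3°):
Solar declination: sin δ = sin ε · sin L_s = sin 38.30° × sin 212.7° = -0.33483, so δ = -19.562°.
cos h₀ = −tan(+41.3°) tan(-19.562°) = 0.3122, h₀ = 1.2533 rad.
Bracket: h₀ sin ϕ sin δ + cos ϕ cos δ sin h₀ = 1.2533×0.66000×-0.33483 + 0.75126×0.94228×0.95002 = -0.276964 + 0.672517 = 0.395553.
Q̄ = (S_0/π) × [bracket] = (2641/π) × 0.395553 = 332.52 W/m².
— Configuration B (ϕ=-19.4°):
Solar longitude: L_s = 360° × (66 − 20)/92.00 = 180.000°.
sin δ = sin 38.30° × sin 180.000° = 0.00000, so δ = +0.000°.
cos h₀ = −tan(-19.4°) tan(+0.000°) = 0.0000, h₀ = 1.5708 rad.
Bracket: h₀ sin ϕ sin δ + cos ϕ cos δ sin h₀ = 1.5708×-0.33216×0.00000 + 0.94322×1.00000×1.00000 = -0.000000 + 0.943220 = 0.943220.
Q̄ = (S_0/π) × [bracket] = (2641/π) × 0.943220 = 792.92 W/m².
Ratio Q̄_A / Q̄_B = 332.52 / 792.92 = 0.4194.

Q̄_A / Q̄_B ≈ 0.419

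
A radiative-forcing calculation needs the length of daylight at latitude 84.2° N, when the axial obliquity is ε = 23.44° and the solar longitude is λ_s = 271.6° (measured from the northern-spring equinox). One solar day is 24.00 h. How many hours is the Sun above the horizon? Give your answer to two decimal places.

0.00 h

Solar declination: sin δ = sin ε · sin λ_s = sin 23.44° × sin 271.6° = -0.39763, so δ = -23.430°.
cos H₀ = −tan φ · tan δ = 4.2664 ≥ 1, so the Sun never rises (polar night) and H₀ = 0.
Daylight = 2H₀/(2π) × 24.00 h = (0.0000/π) × 24.00 = 0.00 h.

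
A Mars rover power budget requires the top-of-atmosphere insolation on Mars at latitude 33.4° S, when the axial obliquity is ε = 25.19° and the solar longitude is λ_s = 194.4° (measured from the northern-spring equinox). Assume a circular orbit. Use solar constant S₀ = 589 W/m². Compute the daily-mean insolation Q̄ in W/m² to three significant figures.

Solar declination: sin δ = sin ε · sin λ_s = sin 25.19° × sin 194.4° = -0.10585, so δ = -6.076°.
cos H₀ = −tan(-33.4°) tan(-6.076°) = -0.0702, H₀ = 1.6410 rad.
Bracket: H₀ sin φ sin δ + cos φ cos δ sin H₀ = 1.6410×-0.55048×-0.10585 + 0.83485×0.99438×0.99753 = 0.095618 + 0.828108 = 0.923726.
Q̄ = (S₀/π) × [bracket] = (589/π) × 0.923726 = 173.2 W/m².

Q̄ ≈ 173 W/m²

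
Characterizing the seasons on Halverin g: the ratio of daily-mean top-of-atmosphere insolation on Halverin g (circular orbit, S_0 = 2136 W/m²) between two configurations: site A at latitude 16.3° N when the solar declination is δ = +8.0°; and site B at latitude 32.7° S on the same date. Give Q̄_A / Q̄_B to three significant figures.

Q̄_A / Q̄_B ≈ 1.41

— Configuration A (ϕ=+16.3°):
cos h₀ = −tan(+16.3°) tan(+8.000°) = -0.0411, h₀ = 1.6119 rad.
Bracket: h₀ sin ϕ sin δ + cos ϕ cos δ sin h₀ = 1.6119×0.28067×0.13917 + 0.95981×0.99027×0.99916 = 0.062962 + 0.949673 = 1.012635.
Q̄ = (S_0/π) × [bracket] = (2136/π) × 1.012635 = 688.50 W/m².
— Configuration B (ϕ=-32.7°):
cos h₀ = −tan(-32.7°) tan(+8.000°) = 0.0902, h₀ = 1.4804 rad.
Bracket: h₀ sin ϕ sin δ + cos ϕ cos δ sin h₀ = 1.4804×-0.54024×0.13917 + 0.84151×0.99027×0.99592 = -0.111304 + 0.829922 = 0.718618.
Q̄ = (S_0/π) × [bracket] = (2136/π) × 0.718618 = 488.60 W/m².
Ratio Q̄_A / Q̄_B = 688.50 / 488.60 = 1.409.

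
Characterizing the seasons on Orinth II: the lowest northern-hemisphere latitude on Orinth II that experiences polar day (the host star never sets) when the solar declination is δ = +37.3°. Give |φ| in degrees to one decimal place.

|φ| = 52.7°

Polar day requires cos H₀ = −tan φ tan δ ≤ −1, i.e. tan φ tan δ ≥ 1.
The boundary is |tan φ| · |tan δ| = 1, so |φ| = 90° − |δ| = 90° − 37.3° = 52.7° in the northern hemisphere.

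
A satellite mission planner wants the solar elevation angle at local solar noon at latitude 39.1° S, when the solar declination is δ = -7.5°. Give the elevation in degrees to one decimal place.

At local noon the hour angle is zero, so the zenith angle equals |ϕ − δ| = |-39.1° − (-7.500°)| = 31.600°.
Elevation = 90° − 31.600° = 58.4°.

58.4°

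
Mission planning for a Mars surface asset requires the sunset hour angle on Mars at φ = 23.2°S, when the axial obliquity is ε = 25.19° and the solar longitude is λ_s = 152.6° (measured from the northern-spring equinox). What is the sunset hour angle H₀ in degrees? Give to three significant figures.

Solar declination: sin δ = sin ε · sin λ_s = sin 25.19° × sin 152.6° = 0.19587, so δ = +11.296°.
cos H₀ = −tan φ · tan δ = −tan(-23.2°) × tan(+11.296°) = 0.0856, so H₀ = 1.4851 rad = 85.09°.

H₀ = 85.1°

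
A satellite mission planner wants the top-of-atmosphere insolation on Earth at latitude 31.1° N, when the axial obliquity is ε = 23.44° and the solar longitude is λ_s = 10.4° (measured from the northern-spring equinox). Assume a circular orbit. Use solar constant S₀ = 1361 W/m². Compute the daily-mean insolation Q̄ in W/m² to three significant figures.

Q̄ ≈ 396 W/m²

Solar declination: sin δ = sin ε · sin λ_s = sin 23.44° × sin 10.4° = 0.07181, so δ = +4.118°.
cos H₀ = −tan(+31.1°) tan(+4.118°) = -0.0434, H₀ = 1.6142 rad.
Bracket: H₀ sin φ sin δ + cos φ cos δ sin H₀ = 1.6142×0.51653×0.07181 + 0.85627×0.99742×0.99906 = 0.059874 + 0.853258 = 0.913132.
Q̄ = (S₀/π) × [bracket] = (1361/π) × 0.913132 = 395.6 W/m².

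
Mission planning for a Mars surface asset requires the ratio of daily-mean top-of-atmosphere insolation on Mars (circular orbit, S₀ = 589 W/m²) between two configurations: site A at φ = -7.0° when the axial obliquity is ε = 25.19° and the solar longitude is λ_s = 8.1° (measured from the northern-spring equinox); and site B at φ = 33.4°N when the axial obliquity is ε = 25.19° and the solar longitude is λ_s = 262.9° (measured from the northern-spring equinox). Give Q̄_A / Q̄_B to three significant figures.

Q̄_A / Q̄_B ≈ 2.29

— Configuration A (φ=-7.0°):
Solar declination: sin δ = sin ε · sin λ_s = sin 25.19° × sin 8.1° = 0.05997, so δ = +3.438°.
cos H₀ = −tan(-7.0°) tan(+3.438°) = 0.0074, H₀ = 1.5634 rad.
Bracket: H₀ sin φ sin δ + cos φ cos δ sin H₀ = 1.5634×-0.12187×0.05997 + 0.99255×0.99820×0.99997 = -0.011426 + 0.990734 = 0.979308.
Q̄ = (S₀/π) × [bracket] = (589/π) × 0.979308 = 183.61 W/m².
— Configuration B (φ=+33.4°):
Solar declination: sin δ = sin ε · sin λ_s = sin 25.19° × sin 262.9° = -0.42236, so δ = -24.984°.
cos H₀ = −tan(+33.4°) tan(-24.984°) = 0.3072, H₀ = 1.2585 rad.
Bracket: H₀ sin φ sin δ + cos φ cos δ sin H₀ = 1.2585×0.55048×-0.42236 + 0.83485×0.90643×0.95163 = -0.292602 + 0.720130 = 0.427528.
Q̄ = (S₀/π) × [bracket] = (589/π) × 0.427528 = 80.155 W/m².
Ratio Q̄_A / Q̄_B = 183.61 / 80.155 = 2.291.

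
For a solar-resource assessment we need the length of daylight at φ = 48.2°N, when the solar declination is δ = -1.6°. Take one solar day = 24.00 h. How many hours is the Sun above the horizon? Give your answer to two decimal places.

cos H₀ = −tan φ · tan δ = −tan(+48.2°) × tan(-1.600°) = 0.0312, so H₀ = 1.5396 rad = 88.21°.
Daylight = 2H₀/(2π) × 24.00 h = (1.5396/π) × 24.00 = 11.76 h.

11.76 h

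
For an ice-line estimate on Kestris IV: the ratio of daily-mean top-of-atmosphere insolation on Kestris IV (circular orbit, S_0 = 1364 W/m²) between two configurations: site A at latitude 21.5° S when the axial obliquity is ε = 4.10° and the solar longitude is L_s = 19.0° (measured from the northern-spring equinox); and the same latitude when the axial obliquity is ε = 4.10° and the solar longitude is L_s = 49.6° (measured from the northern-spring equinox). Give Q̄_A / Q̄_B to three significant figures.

Q̄_A / Q̄_B ≈ 1.02

— Configuration A (ϕ=-21.5°):
Solar declination: sin δ = sin ε · sin L_s = sin 4.10° × sin 19.0° = 0.02328, so δ = +1.334°.
cos h₀ = −tan(-21.5°) tan(+1.334°) = 0.0092, h₀ = 1.5616 rad.
Bracket: h₀ sin ϕ sin δ + cos ϕ cos δ sin h₀ = 1.5616×-0.36650×0.02328 + 0.93042×0.99973×0.99996 = -0.013324 + 0.930132 = 0.916808.
Q̄ = (S_0/π) × [bracket] = (1364/π) × 0.916808 = 398.05 W/m².
— Configuration B (ϕ=-21.5°):
Solar declination: sin δ = sin ε · sin L_s = sin 4.10° × sin 49.6° = 0.05445, so δ = +3.121°.
cos h₀ = −tan(-21.5°) tan(+3.121°) = 0.0215, h₀ = 1.5493 rad.
Bracket: h₀ sin ϕ sin δ + cos ϕ cos δ sin h₀ = 1.5493×-0.36650×0.05445 + 0.93042×0.99852×0.99977 = -0.030918 + 0.928829 = 0.897911.
Q̄ = (S_0/π) × [bracket] = (1364/π) × 0.897911 = 389.85 W/m².
Ratio Q̄_A / Q̄_B = 398.05 / 389.85 = 1.021.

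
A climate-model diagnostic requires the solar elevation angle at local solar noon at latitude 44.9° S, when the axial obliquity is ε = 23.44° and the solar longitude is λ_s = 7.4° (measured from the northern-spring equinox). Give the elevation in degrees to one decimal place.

42.2°

Solar declination: sin δ = sin ε · sin λ_s = sin 23.44° × sin 7.4° = 0.05123, so δ = +2.937°.
At local noon the hour angle is zero, so the zenith angle equals |φ − δ| = |-44.9° − (+2.937°)| = 47.837°.
Elevation = 90° − 47.837° = 42.2°.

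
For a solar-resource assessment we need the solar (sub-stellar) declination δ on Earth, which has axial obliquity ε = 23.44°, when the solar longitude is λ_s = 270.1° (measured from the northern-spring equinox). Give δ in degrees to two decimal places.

δ = -23.44°

sin δ = sin ε · sin λ_s = sin 23.44° × sin 270.1° = -0.397788.
δ = arcsin(-0.397788) = -23.44°.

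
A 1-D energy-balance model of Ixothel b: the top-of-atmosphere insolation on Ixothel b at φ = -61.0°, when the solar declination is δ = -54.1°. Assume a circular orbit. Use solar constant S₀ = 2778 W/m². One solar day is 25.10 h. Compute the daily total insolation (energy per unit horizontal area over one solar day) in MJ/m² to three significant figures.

178 MJ/m²

cos H₀ = −tan(-61.0°) tan(-54.100°) = -2.4922 ≤ −1 ⇒ polar day, H₀ = π.
Bracket: H₀ sin φ sin δ + cos φ cos δ sin H₀ = 3.1416×-0.87462×-0.81004 + 0.48481×0.58637×0.00000 = 2.225752 + 0.000000 = 2.225752.
Q̄ = (S₀/π) × [bracket] = (2778/π) × 2.225752 = 1968.2 W/m².
Daily total = Q̄ × 25.10 h × 3600 s/h = 1968.2 × 25.10 × 3600 / 10⁶ = 177.8 MJ/m².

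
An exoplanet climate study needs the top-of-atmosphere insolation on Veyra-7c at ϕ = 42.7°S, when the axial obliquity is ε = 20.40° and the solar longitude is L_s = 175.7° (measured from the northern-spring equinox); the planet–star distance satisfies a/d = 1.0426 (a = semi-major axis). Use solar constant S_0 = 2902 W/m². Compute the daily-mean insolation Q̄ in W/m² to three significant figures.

Q̄ ≈ 710 W/m²

Solar declination: sin δ = sin ε · sin L_s = sin 20.40° × sin 175.7° = 0.02614, so δ = +1.498°.
cos h₀ = −tan(-42.7°) tan(+1.498°) = 0.0241, h₀ = 1.5467 rad.
Bracket: h₀ sin ϕ sin δ + cos ϕ cos δ sin h₀ = 1.5467×-0.67816×0.02614 + 0.73491×0.99966×0.99971 = -0.027419 + 0.734447 = 0.707028.
Inverse-square distance factor (a/d)² = 1.0426² = 1.087015.
Q̄ = (S_0/π) × 1.087015 × [bracket] = (2902/π) × 1.087015 × 0.707028 = 709.9 W/m².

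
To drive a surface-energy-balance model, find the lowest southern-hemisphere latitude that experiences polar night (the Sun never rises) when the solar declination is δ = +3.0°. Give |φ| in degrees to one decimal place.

Polar night requires cos H₀ = −tan φ tan δ ≥ 1, i.e. tan φ tan δ ≤ −1.
The boundary is |tan φ| · |tan δ| = 1, so |φ| = 90° − |δ| = 90° − 3.0° = 87.0° in the southern hemisphere.

|φ| = 87.0°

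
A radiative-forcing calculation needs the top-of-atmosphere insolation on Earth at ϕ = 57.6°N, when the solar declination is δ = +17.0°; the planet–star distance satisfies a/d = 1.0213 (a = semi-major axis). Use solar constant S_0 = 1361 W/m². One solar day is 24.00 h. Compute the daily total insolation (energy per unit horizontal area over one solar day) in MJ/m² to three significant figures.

cos h₀ = −tan(+57.6°) tan(+17.000°) = -0.4818, h₀ = 2.0735 rad.
Bracket: h₀ sin ϕ sin δ + cos ϕ cos δ sin h₀ = 2.0735×0.84433×0.29237 + 0.53583×0.95630×0.87631 = 0.511857 + 0.449034 = 0.960891.
Inverse-square distance factor (a/d)² = 1.0213² = 1.043054.
Q̄ = (S_0/π) × 1.043054 × [bracket] = (1361/π) × 1.043054 × 0.960891 = 434.20 W/m².
Daily total = Q̄ × 24.00 h × 3600 s/h = 434.20 × 24.00 × 3600 / 10⁶ = 37.51 MJ/m².

37.5 MJ/m²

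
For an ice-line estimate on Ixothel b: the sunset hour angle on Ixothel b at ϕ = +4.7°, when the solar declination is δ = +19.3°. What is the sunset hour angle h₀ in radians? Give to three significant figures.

h₀ = 1.60 rad

cos h₀ = −tan ϕ · tan δ = −tan(+4.7°) × tan(+19.300°) = -0.0288, so h₀ = 1.5996 rad = 91.65°.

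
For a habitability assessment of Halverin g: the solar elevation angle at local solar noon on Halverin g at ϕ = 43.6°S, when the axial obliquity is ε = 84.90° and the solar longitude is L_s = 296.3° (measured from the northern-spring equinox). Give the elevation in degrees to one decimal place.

Solar declination: sin δ = sin ε · sin L_s = sin 84.90° × sin 296.3° = -0.89294, so δ = -63.245°.
At local noon the hour angle is zero, so the zenith angle equals |ϕ − δ| = |-43.6° − (-63.245°)| = 19.645°.
Elevation = 90° − 19.645° = 70.4°.

70.4°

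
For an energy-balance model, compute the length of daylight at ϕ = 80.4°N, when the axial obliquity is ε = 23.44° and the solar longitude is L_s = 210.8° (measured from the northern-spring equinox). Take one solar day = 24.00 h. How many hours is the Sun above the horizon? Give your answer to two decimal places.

0.00 h

Solar declination: sin δ = sin ε · sin L_s = sin 23.44° × sin 210.8° = -0.20368, so δ = -11.753°.
cos h₀ = −tan ϕ · tan δ = 1.2300 ≥ 1, so the Sun never rises (polar night) and h₀ = 0.
Daylight = 2h₀/(2π) × 24.00 h = (0.0000/π) × 24.00 = 0.00 h.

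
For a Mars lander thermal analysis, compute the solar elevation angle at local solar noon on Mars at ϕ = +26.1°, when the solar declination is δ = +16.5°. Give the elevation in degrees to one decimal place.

At local noon the hour angle is zero, so the zenith angle equals |ϕ − δ| = |+26.1° − (+16.500°)| = 9.600°.
Elevation = 90° − 9.600° = 80.4°.

80.4°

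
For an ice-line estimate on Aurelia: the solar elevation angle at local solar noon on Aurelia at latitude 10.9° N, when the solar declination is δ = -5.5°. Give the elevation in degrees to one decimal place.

73.6°

At local noon the hour angle is zero, so the zenith angle equals |ϕ − δ| = |+10.9° − (-5.500°)| = 16.400°.
Elevation = 90° − 16.400° = 73.6°.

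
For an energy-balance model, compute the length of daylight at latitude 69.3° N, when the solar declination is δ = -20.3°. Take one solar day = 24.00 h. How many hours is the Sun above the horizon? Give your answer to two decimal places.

cos H₀ = −tan φ · tan δ = −tan(+69.3°) × tan(-20.300°) = 0.9789, so H₀ = 0.2056 rad = 11.78°.
Daylight = 2H₀/(2π) × 24.00 h = (0.2056/π) × 24.00 = 1.57 h.

1.57 h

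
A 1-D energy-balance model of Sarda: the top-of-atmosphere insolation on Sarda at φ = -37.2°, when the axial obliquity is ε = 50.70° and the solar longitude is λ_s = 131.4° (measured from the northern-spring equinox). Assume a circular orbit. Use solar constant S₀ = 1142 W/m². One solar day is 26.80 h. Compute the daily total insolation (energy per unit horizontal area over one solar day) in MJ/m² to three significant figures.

6.83 MJ/m²

Solar declination: sin δ = sin ε · sin λ_s = sin 50.70° × sin 131.4° = 0.58047, so δ = +35.483°.
cos H₀ = −tan(-37.2°) tan(+35.483°) = 0.5411, H₀ = 0.9991 rad.
Bracket: H₀ sin φ sin δ + cos φ cos δ sin H₀ = 0.9991×-0.60460×0.58047 + 0.79653×0.81428×0.84097 = -0.350636 + 0.545452 = 0.194816.
Q̄ = (S₀/π) × [bracket] = (1142/π) × 0.194816 = 70.818 W/m².
Daily total = Q̄ × 26.80 h × 3600 s/h = 70.818 × 26.80 × 3600 / 10⁶ = 6.833 MJ/m².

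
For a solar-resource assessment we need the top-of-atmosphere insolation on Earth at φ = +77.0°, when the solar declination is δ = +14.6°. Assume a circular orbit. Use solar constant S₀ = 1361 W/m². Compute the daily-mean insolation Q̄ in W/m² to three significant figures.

cos H₀ = −tan(+77.0°) tan(+14.600°) = -1.1283 ≤ −1 ⇒ polar day, H₀ = π.
Bracket: H₀ sin φ sin δ + cos φ cos δ sin H₀ = 3.1416×0.97437×0.25207 + 0.22495×0.96771×0.00000 = 0.771607 + 0.000000 = 0.771607.
Q̄ = (S₀/π) × [bracket] = (1361/π) × 0.771607 = 334.3 W/m².

Q̄ ≈ 334 W/m²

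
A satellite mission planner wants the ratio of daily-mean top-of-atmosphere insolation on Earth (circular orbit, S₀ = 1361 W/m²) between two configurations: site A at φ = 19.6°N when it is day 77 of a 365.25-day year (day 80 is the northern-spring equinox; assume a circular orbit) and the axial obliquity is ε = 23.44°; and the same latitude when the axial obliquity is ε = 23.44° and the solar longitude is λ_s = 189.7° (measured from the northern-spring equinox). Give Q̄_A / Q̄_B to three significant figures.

— Configuration A (φ=+19.6°):
Solar longitude: λ_s = 360° × (77 − 80)/365.25 = -2.957°, i.e. -2.957° + 360° = 357.043°.
sin δ = sin 23.44° × sin 357.043° = -0.02052, so δ = -1.176°.
cos H₀ = −tan(+19.6°) tan(-1.176°) = 0.0073, H₀ = 1.5635 rad.
Bracket: H₀ sin φ sin δ + cos φ cos δ sin H₀ = 1.5635×0.33545×-0.02052 + 0.94206×0.99979×0.99997 = -0.010762 + 0.941834 = 0.931072.
Q̄ = (S₀/π) × [bracket] = (1361/π) × 0.931072 = 403.36 W/m².
— Configuration B (φ=+19.6°):
Solar declination: sin δ = sin ε · sin λ_s = sin 23.44° × sin 189.7° = -0.06702, so δ = -3.843°.
cos H₀ = −tan(+19.6°) tan(-3.843°) = 0.0239, H₀ = 1.5469 rad.
Bracket: H₀ sin φ sin δ + cos φ cos δ sin H₀ = 1.5469×0.33545×-0.06702 + 0.94206×0.99775×0.99971 = -0.034777 + 0.939668 = 0.904891.
Q̄ = (S₀/π) × [bracket] = (1361/π) × 0.904891 = 392.02 W/m².
Ratio Q̄_A / Q̄_B = 403.36 / 392.02 = 1.029.

Q̄_A / Q̄_B ≈ 1.03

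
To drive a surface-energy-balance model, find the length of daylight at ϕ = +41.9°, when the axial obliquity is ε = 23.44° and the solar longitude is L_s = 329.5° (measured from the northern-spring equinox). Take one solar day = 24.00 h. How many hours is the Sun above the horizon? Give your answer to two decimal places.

10.58 h

Solar declination: sin δ = sin ε · sin L_s = sin 23.44° × sin 329.5° = -0.20189, so δ = -11.648°.
cos h₀ = −tan ϕ · tan δ = −tan(+41.9°) × tan(-11.648°) = 0.1850, so h₀ = 1.3848 rad = 79.34°.
Daylight = 2h₀/(2π) × 24.00 h = (1.3848/π) × 24.00 = 10.58 h.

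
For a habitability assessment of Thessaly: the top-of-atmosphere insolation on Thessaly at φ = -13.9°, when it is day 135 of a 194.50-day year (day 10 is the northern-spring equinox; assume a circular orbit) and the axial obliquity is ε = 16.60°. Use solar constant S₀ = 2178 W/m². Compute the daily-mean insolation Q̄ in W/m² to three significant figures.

Q̄ ≈ 715 W/m²

Solar longitude: λ_s = 360° × (135 − 10)/194.50 = 231.362°.
sin δ = sin 16.60° × sin 231.362° = -0.22315, so δ = -12.894°.
cos H₀ = −tan(-13.9°) tan(-12.894°) = -0.0567, H₀ = 1.6275 rad.
Bracket: H₀ sin φ sin δ + cos φ cos δ sin H₀ = 1.6275×-0.24023×-0.22315 + 0.97072×0.97478×0.99839 = 0.087246 + 0.944715 = 1.031961.
Q̄ = (S₀/π) × [bracket] = (2178/π) × 1.031961 = 715.4 W/m².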